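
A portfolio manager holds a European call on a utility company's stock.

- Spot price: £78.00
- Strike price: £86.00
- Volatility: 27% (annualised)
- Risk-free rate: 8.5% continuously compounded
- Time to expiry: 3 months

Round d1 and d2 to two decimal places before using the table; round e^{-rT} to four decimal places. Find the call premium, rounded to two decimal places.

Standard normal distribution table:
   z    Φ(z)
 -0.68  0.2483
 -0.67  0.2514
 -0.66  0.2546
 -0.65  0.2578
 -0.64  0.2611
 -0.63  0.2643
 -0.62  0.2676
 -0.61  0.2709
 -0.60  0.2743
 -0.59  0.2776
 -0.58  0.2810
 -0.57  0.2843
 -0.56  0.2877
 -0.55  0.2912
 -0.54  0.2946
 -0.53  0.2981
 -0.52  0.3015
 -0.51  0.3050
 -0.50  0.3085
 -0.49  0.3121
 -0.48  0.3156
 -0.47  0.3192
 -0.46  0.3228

σ√T = 0.27 × 0.5000 = 0.1350
ln(S/K) + (r + σ²/2)T = ln(78/86) + (0.085 + 0.27²/2)·0.25 = -0.0976 + 0.0304 = -0.0673
d₁ = -0.0673 / 0.1350 = -0.4983 → -0.50
d₂ = d₁ − σ√T = -0.4983 − 0.1350 = -0.6333 → -0.63
exp(−rT) = exp(−0.085·0.25) = 0.9790
C = 78·N(-0.50) − 86·0.9790·N(-0.63) = 78·0.3085 − 86·0.9790·0.2643 = 24.0630 − 22.2525 = 1.8105

£1.81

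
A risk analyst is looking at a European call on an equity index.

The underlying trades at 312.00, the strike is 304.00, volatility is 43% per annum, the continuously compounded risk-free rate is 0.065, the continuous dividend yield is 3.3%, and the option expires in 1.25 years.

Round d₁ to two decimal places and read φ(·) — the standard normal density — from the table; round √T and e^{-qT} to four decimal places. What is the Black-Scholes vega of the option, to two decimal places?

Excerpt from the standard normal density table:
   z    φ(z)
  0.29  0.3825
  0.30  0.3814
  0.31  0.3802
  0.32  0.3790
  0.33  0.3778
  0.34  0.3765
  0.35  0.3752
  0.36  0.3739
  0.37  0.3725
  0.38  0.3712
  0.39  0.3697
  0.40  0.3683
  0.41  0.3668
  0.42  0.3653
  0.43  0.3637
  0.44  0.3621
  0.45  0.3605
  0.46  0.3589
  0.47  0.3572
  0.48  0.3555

T = 1.25;  σ√T = 0.4808
d₁ = [ln(312/304) + (0.065 − 0.033 + ½·0.43²)·1.25] / (σ√T) = (0.0260 + 0.1556) / 0.4808 = 0.3776 ≈ 0.38
√T = √1.25 = 1.1180
φ(d₁) = φ(0.38) = 0.3712
e^(−qT) = e^(−0.033·1.25) = 0.9596
vega = S·e^(−qT)·φ(d₁)·√T = 312·0.9596·0.3712·1.1180 = 124.2495

124.25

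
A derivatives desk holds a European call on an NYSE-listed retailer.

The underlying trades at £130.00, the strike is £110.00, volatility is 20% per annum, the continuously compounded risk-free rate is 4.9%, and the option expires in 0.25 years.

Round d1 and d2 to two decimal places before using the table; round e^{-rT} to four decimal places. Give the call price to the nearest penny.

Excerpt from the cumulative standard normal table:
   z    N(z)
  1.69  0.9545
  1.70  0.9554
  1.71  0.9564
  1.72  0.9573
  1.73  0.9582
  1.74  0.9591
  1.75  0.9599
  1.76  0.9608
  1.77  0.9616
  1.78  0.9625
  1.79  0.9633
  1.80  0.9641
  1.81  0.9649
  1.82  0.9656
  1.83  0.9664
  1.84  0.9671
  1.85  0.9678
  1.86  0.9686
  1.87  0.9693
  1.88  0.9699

£21.51

σ√T = 0.2 × 0.5000 = 0.1000
d₁ = [ln(130/110) + (0.049 + 0.2²/2)·0.25] / 0.1000 = [0.1671 + 0.0173] / 0.1000 = 1.8430 → 1.84
d₂ = d₁ − σ√T = 1.8430 − 0.1000 = 1.7430 → 1.74
e^(−rT) = e^(−0.049·0.25) = 0.9878
C = 130·N(1.84) − 110·0.9878·N(1.74) = 130·0.9671 − 110·0.9878·0.9591 = 125.7230 − 104.2139 = 21.5091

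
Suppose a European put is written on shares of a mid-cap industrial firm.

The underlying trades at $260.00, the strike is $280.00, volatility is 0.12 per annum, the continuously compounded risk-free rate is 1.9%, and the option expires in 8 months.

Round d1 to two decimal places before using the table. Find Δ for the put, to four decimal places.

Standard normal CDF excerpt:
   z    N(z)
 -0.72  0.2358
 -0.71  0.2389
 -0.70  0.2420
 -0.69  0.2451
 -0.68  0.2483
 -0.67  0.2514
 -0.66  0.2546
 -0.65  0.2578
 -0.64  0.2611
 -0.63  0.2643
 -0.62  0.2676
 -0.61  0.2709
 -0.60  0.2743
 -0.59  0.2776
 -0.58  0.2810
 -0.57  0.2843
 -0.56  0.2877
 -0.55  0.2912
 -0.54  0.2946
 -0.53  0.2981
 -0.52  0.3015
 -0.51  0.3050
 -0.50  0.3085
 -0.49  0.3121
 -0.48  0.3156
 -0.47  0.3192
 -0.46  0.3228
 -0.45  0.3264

σ√T = 0.12·√0.6667 = 0.0980
ln(S/K) + (r + σ²/2)T = ln(260/280) + (0.019 + 0.12²/2)·0.6667 = -0.0741 + 0.0175 = -0.0566
d₁ = -0.0566 / 0.0980 = -0.5781 → -0.58
N(d₁) = N(-0.58) = 0.2810
Δ_put = N(d₁) − 1 = 0.2810 − 1 = -0.7190

-0.7190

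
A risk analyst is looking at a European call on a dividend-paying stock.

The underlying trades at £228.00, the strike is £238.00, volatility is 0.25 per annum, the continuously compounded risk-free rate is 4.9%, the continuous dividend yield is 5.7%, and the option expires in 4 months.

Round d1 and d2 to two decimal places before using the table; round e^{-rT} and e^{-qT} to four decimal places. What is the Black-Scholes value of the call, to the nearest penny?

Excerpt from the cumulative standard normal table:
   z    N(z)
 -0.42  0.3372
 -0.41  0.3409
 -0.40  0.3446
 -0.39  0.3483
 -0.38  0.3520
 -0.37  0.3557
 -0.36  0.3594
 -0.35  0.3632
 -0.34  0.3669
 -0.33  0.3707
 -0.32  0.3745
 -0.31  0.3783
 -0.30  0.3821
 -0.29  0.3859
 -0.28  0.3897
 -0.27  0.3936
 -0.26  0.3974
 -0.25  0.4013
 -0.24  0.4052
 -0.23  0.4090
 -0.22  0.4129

£9.10

σ√T = 0.25 × 0.5774 = 0.1443
d₁ = [ln(228/238) + (0.049 − 0.057 + 0.25²/2)·0.3333] / 0.1443 = [-0.0429 + 0.0077] / 0.1443 = -0.2437 ≈ -0.24
d₂ = d₁ − σ√T = -0.2437 − 0.1443 = -0.3880 ≈ -0.39
e^(−qT) = e^(−0.057·0.3333) = 0.9812;  e^(−rT) = e^(−0.049·0.3333) = 0.9838
N(d₁) = N(-0.24) = 0.4052;  N(d₂) = N(-0.39) = 0.3483
C = 228·0.9812·0.4052 − 238·0.9838·0.3483 = 90.6488 − 81.5525 = 9.0963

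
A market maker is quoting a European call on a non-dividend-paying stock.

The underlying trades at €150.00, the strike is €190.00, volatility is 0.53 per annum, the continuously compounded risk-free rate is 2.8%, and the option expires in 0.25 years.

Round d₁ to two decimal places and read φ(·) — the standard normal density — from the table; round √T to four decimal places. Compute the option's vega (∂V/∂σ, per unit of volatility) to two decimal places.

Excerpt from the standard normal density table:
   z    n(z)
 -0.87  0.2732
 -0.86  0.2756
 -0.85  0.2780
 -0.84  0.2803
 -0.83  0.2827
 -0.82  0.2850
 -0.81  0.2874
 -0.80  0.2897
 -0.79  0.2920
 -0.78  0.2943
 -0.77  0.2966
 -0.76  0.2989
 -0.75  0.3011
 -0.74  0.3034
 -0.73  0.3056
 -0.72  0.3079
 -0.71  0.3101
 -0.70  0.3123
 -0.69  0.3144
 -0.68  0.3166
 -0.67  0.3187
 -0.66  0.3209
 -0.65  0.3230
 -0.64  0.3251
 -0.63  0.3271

σ√T = 0.53·√0.25 = 0.2650
d₁ = [ln(150/190) + (0.028 + 0.53²/2)·0.25] / 0.2650 = [-0.2364 + 0.0421] / 0.2650 = -0.7331 ≈ -0.73
√T = √0.25 = 0.5000
φ(d₁) = φ(-0.73) = 0.3056
vega = S·φ(d₁)·√T = 150·0.3056·0.5000 = 22.9200

22.92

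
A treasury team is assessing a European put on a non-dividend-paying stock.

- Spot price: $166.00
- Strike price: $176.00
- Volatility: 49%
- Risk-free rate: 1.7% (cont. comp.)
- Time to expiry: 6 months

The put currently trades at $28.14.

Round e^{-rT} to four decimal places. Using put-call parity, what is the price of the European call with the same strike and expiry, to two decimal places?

e^(−rT) = e^(−0.017·0.5) = 0.9915
Put-call parity: C − P = S − K·e^(−rT) = 166 − 176·0.9915 = 166 − 174.5040 = -8.5040
C = P + (C − P) = 28.14 + (-8.5040) = 19.6360

$19.64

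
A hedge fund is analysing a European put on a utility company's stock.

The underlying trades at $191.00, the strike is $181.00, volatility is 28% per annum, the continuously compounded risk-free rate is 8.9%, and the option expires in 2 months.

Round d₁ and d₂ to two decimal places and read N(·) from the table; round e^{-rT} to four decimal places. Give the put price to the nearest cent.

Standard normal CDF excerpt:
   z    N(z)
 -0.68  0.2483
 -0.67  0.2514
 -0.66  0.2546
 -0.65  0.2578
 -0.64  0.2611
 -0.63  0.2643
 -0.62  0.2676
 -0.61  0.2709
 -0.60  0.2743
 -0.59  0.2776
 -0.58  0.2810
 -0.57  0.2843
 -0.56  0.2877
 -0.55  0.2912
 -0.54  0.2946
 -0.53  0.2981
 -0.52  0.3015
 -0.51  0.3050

σ√T = 0.28 × 0.4082 = 0.1143
ln(S/K) + (r + σ²/2)T = ln(191/181) + (0.089 + 0.28²/2)·0.1667 = 0.0538 + 0.0214 = 0.0751
d₁ = 0.0751 / 0.1143 = 0.6574 which rounds to 0.66
d₂ = d₁ − σ√T = 0.6574 − 0.1143 = 0.5431 which rounds to 0.54
exp(−rT) = exp(−0.089·0.1667) = 0.9853
N(−d₂) = N(-0.54) = 0.2946;  N(−d₁) = N(-0.66) = 0.2546
P = 181·0.9853·0.2946 − 191·0.2546 = 52.5388 − 48.6286 = 3.9102

$3.91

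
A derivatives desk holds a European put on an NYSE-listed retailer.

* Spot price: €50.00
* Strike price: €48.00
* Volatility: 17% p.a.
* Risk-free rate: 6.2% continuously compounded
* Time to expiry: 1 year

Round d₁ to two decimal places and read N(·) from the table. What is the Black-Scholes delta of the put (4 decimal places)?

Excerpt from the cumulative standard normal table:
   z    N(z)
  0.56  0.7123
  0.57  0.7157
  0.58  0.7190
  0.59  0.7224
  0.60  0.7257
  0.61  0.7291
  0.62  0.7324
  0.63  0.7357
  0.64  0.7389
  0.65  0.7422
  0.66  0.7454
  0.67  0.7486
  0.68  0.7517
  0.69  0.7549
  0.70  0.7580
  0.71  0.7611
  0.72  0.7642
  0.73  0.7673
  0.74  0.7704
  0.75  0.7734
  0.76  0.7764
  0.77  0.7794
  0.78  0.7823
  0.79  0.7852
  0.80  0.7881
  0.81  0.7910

T = 1;  σ√T = 0.1700
d₁ = [ln(50/48) + (0.062 + ½·0.17²)·1] / (σ√T) = (0.0408 + 0.0765) / 0.1700 = 0.6898 ⇒ 0.69
N(d₁) = N(0.69) = 0.7549
Δ_put = N(d₁) − 1 = 0.7549 − 1 = -0.2451

-0.2451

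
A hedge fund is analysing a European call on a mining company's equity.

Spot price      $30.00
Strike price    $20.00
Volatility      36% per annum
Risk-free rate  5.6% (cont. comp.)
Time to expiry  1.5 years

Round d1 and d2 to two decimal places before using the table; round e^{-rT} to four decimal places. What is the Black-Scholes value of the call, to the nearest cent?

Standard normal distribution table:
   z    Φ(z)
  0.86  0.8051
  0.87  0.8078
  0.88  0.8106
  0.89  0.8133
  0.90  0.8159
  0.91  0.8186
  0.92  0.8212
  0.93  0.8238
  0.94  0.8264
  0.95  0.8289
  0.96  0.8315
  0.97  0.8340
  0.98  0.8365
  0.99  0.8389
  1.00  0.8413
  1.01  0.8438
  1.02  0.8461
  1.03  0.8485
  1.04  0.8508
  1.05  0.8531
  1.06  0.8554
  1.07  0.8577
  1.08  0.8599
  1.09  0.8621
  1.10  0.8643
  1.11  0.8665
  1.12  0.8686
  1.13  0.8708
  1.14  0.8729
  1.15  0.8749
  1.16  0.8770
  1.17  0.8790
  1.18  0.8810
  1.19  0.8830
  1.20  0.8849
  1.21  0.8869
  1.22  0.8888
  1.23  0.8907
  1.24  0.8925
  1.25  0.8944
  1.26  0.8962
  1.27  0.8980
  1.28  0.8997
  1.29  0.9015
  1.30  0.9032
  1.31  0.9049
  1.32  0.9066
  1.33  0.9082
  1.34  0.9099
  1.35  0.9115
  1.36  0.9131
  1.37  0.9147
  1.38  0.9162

T = 1.5;  σ√T = 0.4409
d₁ = [ln(30/20) + (0.056 + ½·0.36²)·1.5] / (σ√T) = (0.4055 + 0.1812) / 0.4409 = 1.3306 ≈ 1.33
d₂ = 1.3306 − 0.4409 = 0.8897 ≈ 0.89
e^(−rT) = e^(−0.056·1.5) = 0.9194
N(d₁) = N(1.33) = 0.9082;  N(d₂) = N(0.89) = 0.8133
C = 30·0.9082 − 20·0.9194·0.8133 = 27.2460 − 14.9550 = 12.2910

$12.29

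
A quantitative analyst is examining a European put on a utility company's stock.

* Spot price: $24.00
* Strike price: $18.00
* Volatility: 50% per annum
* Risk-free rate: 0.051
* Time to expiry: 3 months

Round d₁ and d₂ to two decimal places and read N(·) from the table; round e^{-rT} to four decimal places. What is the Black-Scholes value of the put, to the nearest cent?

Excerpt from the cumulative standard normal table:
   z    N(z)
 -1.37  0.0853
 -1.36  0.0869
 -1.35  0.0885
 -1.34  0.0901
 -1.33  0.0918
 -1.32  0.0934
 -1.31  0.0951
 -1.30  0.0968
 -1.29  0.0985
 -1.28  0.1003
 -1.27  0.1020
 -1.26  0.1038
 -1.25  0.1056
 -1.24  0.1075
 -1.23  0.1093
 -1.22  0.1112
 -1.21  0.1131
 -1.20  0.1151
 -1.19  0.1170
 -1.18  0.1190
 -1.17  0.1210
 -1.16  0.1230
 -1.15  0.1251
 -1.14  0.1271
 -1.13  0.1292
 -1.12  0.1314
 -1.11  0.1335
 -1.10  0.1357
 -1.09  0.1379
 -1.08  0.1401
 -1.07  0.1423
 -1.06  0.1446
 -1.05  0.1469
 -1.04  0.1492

σ√T = 0.5·√0.25 = 0.2500
ln(S/K) + (r + σ²/2)T = ln(24/18) + (0.051 + 0.5²/2)·0.25 = 0.2877 + 0.0440 = 0.3317
d₁ = 0.3317 / 0.2500 = 1.3267 ⇒ 1.33
d₂ = d₁ − σ√T = 1.3267 − 0.2500 = 1.0767 ⇒ 1.08
exp(−rT) = exp(−0.051·0.25) = 0.9873
P = 18·0.9873·N(-1.08) − 24·N(-1.33) = 18·0.9873·0.1401 − 24·0.0918 = 2.4898 − 2.2032 = 0.2866

$0.29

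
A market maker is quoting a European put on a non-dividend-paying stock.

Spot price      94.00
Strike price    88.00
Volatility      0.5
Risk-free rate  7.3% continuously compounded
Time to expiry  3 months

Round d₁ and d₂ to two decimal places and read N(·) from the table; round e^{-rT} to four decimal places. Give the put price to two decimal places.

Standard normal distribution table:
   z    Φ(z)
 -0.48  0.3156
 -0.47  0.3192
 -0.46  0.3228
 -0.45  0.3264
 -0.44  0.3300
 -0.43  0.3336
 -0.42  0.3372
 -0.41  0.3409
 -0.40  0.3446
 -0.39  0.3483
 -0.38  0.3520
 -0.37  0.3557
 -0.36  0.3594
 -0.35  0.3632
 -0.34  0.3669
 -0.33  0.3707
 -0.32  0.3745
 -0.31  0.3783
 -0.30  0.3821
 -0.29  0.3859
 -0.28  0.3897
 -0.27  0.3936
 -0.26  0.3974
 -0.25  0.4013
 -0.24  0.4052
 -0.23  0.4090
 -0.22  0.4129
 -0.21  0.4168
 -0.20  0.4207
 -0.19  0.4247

T = 0.25;  σ√T = 0.2500
ln(S/K) + (r + σ²/2)T = ln(94/88) + (0.073 + 0.5²/2)·0.25 = 0.0660 + 0.0495 = 0.1155
d₁ = 0.1155 / 0.2500 = 0.4618 → 0.46
d₂ = d₁ − σ√T = 0.4618 − 0.2500 = 0.2118 → 0.21
exp(−rT) = exp(−0.073·0.25) = 0.9819
P = 88·0.9819·N(-0.21) − 94·N(-0.46) = 88·0.9819·0.4168 − 94·0.3228 = 36.0145 − 30.3432 = 5.6713

5.67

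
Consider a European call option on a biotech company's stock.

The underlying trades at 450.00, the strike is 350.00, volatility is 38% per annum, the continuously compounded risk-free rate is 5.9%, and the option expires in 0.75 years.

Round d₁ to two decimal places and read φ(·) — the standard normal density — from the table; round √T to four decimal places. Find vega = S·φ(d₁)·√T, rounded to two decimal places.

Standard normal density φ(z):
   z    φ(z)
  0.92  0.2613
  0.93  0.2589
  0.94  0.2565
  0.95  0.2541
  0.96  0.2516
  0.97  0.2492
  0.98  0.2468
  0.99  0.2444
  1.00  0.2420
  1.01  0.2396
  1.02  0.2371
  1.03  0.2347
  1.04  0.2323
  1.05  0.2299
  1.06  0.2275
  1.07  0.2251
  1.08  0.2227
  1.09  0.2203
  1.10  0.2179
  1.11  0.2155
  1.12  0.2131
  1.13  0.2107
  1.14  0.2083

88.66

σ√T = 0.38 × 0.8660 = 0.3291
d₁ = [ln(450/350) + (0.059 + ½·0.38²)·0.75] / (σ√T) = (0.2513 + 0.0984) / 0.3291 = 1.0627 → 1.06
√T = √0.75 = 0.8660
φ(d₁) = φ(1.06) = 0.2275
vega = S·φ(d₁)·√T = 450·0.2275·0.8660 = 88.6568
(Vega is the same for a European call and put with the same parameters.)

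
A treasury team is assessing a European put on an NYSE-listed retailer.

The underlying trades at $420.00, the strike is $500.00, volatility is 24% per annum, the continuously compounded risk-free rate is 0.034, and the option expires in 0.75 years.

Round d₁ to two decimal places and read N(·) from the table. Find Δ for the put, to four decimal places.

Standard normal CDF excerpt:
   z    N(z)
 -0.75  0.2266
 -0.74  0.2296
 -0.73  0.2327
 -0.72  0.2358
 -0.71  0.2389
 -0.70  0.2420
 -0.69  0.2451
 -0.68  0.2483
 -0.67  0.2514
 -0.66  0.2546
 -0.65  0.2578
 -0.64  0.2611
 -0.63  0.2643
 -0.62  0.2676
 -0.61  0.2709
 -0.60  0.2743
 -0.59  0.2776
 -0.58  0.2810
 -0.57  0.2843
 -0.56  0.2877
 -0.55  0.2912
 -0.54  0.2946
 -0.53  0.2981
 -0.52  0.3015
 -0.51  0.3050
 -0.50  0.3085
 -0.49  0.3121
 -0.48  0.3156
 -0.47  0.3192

σ√T = 0.24·√0.75 = 0.2078
d₁ = [ln(420/500) + (0.034 + 0.24²/2)·0.75] / 0.2078 = [-0.1744 + 0.0471] / 0.2078 = -0.6122 which rounds to -0.61
N(d₁) = N(-0.61) = 0.2709
Δ_put = N(d₁) − 1 = 0.2709 − 1 = -0.7291

-0.7291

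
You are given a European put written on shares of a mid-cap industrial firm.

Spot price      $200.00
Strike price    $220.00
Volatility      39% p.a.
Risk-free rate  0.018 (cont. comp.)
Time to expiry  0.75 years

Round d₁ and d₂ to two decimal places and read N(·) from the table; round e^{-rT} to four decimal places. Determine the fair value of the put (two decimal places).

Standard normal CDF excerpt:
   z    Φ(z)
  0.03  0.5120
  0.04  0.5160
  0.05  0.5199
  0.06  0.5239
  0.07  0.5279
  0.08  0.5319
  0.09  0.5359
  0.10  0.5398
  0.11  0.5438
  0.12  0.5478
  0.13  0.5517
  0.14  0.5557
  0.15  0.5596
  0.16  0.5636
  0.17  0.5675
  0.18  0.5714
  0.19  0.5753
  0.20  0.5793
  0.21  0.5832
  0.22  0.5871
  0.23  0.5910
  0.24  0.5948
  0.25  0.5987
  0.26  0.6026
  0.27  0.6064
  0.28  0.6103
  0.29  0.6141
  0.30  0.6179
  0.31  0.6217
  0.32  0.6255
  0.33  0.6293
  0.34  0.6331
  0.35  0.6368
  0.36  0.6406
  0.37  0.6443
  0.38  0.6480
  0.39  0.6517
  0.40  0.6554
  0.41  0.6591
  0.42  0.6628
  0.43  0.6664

$37.48

T = 0.75;  σ√T = 0.3377
d₁ = [ln(200/220) + (0.018 + 0.39²/2)·0.75] / 0.3377 = [-0.0953 + 0.0705] / 0.3377 = -0.0733 ⇒ -0.07
d₂ = d₁ − σ√T = -0.0733 − 0.3377 = -0.4111 ⇒ -0.41
exp(−rT) = exp(−0.018·0.75) = 0.9866
P = 220·0.9866·N(0.41) − 200·N(0.07) = 220·0.9866·0.6591 − 200·0.5279 = 143.0590 − 105.5800 = 37.4790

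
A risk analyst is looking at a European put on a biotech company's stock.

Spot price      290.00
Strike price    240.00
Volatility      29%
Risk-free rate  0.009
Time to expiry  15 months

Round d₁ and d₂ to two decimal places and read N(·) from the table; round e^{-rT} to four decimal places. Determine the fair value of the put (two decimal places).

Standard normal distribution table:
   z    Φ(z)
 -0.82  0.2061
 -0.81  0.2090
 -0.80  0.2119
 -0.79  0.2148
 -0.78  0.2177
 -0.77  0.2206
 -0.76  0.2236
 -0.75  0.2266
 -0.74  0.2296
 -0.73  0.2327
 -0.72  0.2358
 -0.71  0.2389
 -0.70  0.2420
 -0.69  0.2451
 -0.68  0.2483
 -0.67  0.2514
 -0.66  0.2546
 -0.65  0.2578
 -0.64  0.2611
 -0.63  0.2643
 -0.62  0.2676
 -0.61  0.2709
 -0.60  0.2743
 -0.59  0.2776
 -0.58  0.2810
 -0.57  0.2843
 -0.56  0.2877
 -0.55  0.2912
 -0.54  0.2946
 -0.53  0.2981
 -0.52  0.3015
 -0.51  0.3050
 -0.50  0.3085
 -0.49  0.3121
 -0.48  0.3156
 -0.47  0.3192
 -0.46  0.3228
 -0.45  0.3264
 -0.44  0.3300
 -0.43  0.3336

T = 1.25;  σ√T = 0.3242
d₁ = [ln(290/240) + (0.009 + ½·0.29²)·1.25] / (σ√T) = (0.1892 + 0.0638) / 0.3242 = 0.7805 ⇒ 0.78
d₂ = 0.7805 − 0.3242 = 0.4562 ⇒ 0.46
e^(−rT) = e^(−0.009·1.25) = 0.9888
P = 240·0.9888·N(-0.46) − 290·N(-0.78) = 240·0.9888·0.3228 − 290·0.2177 = 76.6043 − 63.1330 = 13.4713

13.47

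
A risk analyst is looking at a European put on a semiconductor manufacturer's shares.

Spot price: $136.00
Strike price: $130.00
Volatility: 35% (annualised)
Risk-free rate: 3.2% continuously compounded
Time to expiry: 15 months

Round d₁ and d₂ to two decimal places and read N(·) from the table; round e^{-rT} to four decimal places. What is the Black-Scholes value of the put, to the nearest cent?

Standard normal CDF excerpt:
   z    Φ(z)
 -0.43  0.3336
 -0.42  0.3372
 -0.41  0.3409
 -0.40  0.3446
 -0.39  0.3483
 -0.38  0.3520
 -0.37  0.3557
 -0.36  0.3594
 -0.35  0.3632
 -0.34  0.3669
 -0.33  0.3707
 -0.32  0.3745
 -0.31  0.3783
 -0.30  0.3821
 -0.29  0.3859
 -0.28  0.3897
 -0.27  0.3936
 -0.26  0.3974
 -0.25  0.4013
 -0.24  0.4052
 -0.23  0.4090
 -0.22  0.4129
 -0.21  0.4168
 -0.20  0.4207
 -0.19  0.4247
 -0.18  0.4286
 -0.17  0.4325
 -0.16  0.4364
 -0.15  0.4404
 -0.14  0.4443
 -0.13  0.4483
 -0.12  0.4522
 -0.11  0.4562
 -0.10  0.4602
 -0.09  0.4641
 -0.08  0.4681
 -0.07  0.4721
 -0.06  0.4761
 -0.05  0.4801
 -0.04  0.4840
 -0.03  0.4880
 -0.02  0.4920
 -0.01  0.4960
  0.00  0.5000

$15.09

σ√T = 0.35·√1.25 = 0.3913
d₁ = [ln(136/130) + (0.032 + 0.35²/2)·1.25] / 0.3913 = [0.0451 + 0.1166] / 0.3913 = 0.4132 → 0.41
d₂ = d₁ − σ√T = 0.4132 − 0.3913 = 0.0219 → 0.02
e^(−rT) = e^(−0.032·1.25) = 0.9608
P = 130·0.9608·N(-0.02) − 136·N(-0.41) = 130·0.9608·0.4920 − 136·0.3409 = 61.4528 − 46.3624 = 15.0904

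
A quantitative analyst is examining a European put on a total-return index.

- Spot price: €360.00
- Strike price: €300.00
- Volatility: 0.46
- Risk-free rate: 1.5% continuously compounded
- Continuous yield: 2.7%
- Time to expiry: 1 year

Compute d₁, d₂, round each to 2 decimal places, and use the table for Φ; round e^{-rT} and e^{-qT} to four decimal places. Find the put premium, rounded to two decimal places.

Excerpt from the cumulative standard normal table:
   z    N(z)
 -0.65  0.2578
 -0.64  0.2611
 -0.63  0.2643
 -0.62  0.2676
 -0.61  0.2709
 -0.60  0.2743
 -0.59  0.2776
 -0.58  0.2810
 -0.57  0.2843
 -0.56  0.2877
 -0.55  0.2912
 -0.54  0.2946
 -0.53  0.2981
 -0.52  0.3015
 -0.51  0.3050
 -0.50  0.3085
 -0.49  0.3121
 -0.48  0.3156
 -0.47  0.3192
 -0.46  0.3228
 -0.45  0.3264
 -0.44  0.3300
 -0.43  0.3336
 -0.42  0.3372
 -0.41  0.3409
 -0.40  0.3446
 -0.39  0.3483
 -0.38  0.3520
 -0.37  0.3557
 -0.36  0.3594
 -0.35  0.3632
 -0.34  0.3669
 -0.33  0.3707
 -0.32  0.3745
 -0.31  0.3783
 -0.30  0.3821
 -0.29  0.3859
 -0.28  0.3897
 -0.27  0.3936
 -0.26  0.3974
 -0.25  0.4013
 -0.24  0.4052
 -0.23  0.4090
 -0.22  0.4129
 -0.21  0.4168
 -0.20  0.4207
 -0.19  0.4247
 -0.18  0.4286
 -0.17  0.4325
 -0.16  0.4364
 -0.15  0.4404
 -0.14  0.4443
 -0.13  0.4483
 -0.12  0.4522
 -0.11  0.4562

T = 1;  σ√T = 0.4600
d₁ = [ln(360/300) + (0.015 − 0.027 + 0.46²/2)·1] / 0.4600 = [0.1823 + 0.0938] / 0.4600 = 0.6003 → 0.60
d₂ = d₁ − σ√T = 0.6003 − 0.4600 = 0.1403 → 0.14
e^(−qT) = e^(−0.027·1) = 0.9734;  e^(−rT) = e^(−0.015·1) = 0.9851
N(−d₂) = N(-0.14) = 0.4443;  N(−d₁) = N(-0.60) = 0.2743
P = 300·0.9851·0.4443 − 360·0.9734·0.2743 = 131.3040 − 96.1213 = 35.1827

€35.18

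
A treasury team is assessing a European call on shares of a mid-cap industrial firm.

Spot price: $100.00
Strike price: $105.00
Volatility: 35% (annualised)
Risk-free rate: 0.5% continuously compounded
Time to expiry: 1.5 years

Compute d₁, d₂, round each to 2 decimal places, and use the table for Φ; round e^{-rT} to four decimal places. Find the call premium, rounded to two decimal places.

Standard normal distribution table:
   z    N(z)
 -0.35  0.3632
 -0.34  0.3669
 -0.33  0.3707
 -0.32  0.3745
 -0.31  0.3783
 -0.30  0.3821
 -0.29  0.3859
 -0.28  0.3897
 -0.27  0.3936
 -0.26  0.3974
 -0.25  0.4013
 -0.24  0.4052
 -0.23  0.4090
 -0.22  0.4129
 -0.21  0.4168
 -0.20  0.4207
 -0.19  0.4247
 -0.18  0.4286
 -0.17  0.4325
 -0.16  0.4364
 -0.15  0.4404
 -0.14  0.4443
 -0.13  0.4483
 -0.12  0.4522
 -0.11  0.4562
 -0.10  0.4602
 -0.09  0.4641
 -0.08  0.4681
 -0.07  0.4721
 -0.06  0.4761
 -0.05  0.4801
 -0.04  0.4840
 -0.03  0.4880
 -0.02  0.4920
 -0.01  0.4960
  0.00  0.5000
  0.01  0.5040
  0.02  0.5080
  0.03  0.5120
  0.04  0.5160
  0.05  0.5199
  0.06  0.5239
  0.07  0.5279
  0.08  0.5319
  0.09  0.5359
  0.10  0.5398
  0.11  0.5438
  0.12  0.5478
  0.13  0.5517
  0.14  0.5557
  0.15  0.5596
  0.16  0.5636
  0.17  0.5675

$15.36

σ√T = 0.35 × 1.2247 = 0.4287
d₁ = [ln(100/105) + (0.005 + ½·0.35²)·1.5] / (σ√T) = (-0.0488 + 0.0994) / 0.4287 = 0.1180 ⇒ 0.12
d₂ = 0.1180 − 0.4287 = -0.3107 ⇒ -0.31
e^(−rT) = e^(−0.005·1.5) = 0.9925
C = 100·N(0.12) − 105·0.9925·N(-0.31) = 100·0.5478 − 105·0.9925·0.3783 = 54.7800 − 39.4236 = 15.3564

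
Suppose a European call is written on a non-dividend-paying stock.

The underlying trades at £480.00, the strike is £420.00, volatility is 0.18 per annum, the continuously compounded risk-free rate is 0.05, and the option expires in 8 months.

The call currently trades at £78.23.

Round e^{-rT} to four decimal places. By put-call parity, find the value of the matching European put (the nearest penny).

e^(−rT) = e^(−0.05·0.6667) = 0.9672
Put-call parity: C − P = S − K·e^(−rT) = 480 − 420·0.9672 = 480 − 406.2240 = 73.7760
P = C − (C − P) = 78.23 − (73.7760) = 4.4540

£4.45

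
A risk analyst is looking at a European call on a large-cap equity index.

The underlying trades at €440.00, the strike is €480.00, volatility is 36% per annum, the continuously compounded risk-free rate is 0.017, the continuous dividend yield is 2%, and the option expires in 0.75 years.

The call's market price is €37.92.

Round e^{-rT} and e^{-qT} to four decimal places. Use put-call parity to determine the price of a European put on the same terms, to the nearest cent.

€78.38

e^(−qT) = e^(−0.02·0.75) = 0.9851;  e^(−rT) = e^(−0.017·0.75) = 0.9873
Put-call parity: C − P = S·e^(−qT) − K·e^(−rT) = 440·0.9851 − 480·0.9873 = 433.4440 − 473.9040 = -40.4600
P = C − (C − P) = 37.92 − (-40.4600) = 78.3800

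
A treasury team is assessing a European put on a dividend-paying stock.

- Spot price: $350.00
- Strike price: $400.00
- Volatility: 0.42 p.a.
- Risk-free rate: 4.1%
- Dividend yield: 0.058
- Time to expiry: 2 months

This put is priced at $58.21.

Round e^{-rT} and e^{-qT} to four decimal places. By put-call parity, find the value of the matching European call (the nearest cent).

$7.57

e^(−qT) = e^(−0.058·0.1667) = 0.9904;  e^(−rT) = e^(−0.041·0.1667) = 0.9932
Put-call parity: C − P = S·e^(−qT) − K·e^(−rT) = 350·0.9904 − 400·0.9932 = 346.6400 − 397.2800 = -50.6400
C = P + (C − P) = 58.21 + (-50.6400) = 7.5700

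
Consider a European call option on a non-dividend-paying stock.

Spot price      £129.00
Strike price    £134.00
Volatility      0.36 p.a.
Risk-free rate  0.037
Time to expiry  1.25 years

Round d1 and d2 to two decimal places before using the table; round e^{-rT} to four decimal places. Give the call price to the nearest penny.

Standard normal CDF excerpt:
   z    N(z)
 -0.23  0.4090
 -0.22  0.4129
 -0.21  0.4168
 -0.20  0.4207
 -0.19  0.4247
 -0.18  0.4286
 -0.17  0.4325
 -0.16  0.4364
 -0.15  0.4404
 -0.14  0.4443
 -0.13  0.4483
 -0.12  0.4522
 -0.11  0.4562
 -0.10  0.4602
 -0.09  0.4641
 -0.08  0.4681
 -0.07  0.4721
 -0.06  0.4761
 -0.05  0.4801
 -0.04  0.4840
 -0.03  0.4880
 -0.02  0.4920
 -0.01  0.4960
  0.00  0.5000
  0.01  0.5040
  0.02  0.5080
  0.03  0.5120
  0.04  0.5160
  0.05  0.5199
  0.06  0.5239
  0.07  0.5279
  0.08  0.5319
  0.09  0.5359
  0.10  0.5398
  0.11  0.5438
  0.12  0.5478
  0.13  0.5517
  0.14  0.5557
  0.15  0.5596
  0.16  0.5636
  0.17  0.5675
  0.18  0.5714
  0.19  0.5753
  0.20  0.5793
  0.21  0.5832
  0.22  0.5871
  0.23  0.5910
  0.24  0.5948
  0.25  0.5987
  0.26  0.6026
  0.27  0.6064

£20.90

T = 1.25;  σ√T = 0.4025
d₁ = [ln(129/134) + (0.037 + ½·0.36²)·1.25] / (σ√T) = (-0.0380 + 0.1273) / 0.4025 = 0.2217 ⇒ 0.22
d₂ = 0.2217 − 0.4025 = -0.1808 ⇒ -0.18
e^(−rT) = e^(−0.037·1.25) = 0.9548
N(d₁) = N(0.22) = 0.5871;  N(d₂) = N(-0.18) = 0.4286
C = 129·0.5871 − 134·0.9548·0.4286 = 75.7359 − 54.8365 = 20.8994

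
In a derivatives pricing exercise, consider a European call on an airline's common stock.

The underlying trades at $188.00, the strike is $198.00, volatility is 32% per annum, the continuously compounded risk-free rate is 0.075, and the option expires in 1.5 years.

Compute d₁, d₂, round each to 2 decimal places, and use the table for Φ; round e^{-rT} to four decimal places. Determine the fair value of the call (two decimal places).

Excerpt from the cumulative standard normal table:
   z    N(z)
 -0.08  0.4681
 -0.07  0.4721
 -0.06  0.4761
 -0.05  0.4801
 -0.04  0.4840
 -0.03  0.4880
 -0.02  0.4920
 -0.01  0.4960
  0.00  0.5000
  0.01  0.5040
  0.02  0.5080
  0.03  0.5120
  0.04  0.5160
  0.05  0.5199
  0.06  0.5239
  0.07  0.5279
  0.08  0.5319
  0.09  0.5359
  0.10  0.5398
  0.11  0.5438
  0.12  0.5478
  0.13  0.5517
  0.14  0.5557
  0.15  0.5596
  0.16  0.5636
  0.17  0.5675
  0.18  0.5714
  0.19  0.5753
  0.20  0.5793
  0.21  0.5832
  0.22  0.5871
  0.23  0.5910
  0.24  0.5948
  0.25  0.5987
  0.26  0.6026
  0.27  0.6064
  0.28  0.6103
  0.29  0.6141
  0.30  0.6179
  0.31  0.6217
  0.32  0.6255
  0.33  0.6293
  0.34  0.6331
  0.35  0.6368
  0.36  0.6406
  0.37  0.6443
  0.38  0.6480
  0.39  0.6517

T = 1.5;  σ√T = 0.3919
d₁ = [ln(188/198) + (0.075 + 0.32²/2)·1.5] / 0.3919 = [-0.0518 + 0.1893] / 0.3919 = 0.3508 which rounds to 0.35
d₂ = d₁ − σ√T = 0.3508 − 0.3919 = -0.0411 which rounds to -0.04
exp(−rT) = exp(−0.075·1.5) = 0.8936
N(d₁) = N(0.35) = 0.6368;  N(d₂) = N(-0.04) = 0.4840
C = 188·0.6368 − 198·0.8936·0.4840 = 119.7184 − 85.6355 = 34.0829

$34.08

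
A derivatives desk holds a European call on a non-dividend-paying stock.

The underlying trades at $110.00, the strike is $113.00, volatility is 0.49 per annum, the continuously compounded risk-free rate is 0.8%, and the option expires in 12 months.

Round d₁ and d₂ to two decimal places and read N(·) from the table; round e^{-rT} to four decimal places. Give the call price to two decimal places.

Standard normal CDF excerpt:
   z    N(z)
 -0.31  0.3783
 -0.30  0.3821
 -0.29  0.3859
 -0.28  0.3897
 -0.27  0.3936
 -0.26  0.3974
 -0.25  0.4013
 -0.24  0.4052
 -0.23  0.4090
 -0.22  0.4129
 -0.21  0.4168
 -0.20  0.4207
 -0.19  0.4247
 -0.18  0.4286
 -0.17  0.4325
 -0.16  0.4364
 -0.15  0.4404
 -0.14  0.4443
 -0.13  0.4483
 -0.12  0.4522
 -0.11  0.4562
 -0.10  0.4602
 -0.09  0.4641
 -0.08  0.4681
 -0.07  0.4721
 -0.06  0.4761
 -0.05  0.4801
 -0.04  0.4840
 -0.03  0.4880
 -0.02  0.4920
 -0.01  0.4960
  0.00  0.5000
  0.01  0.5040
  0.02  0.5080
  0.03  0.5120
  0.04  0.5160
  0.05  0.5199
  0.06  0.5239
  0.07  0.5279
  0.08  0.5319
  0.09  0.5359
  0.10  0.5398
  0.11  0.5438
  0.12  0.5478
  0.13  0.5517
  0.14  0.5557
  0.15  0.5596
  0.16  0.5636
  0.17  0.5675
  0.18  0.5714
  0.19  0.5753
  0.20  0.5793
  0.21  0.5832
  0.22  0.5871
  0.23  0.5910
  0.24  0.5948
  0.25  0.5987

$20.47

σ√T = 0.49·√1 = 0.4900
d₁ = [ln(110/113) + (0.008 + 0.49²/2)·1] / 0.4900 = [-0.0269 + 0.1280] / 0.4900 = 0.2064 which rounds to 0.21
d₂ = d₁ − σ√T = 0.2064 − 0.4900 = -0.2836 which rounds to -0.28
e^(−rT) = e^(−0.008·1) = 0.9920
N(d₁) = N(0.21) = 0.5832;  N(d₂) = N(-0.28) = 0.3897
C = 110·0.5832 − 113·0.9920·0.3897 = 64.1520 − 43.6838 = 20.4682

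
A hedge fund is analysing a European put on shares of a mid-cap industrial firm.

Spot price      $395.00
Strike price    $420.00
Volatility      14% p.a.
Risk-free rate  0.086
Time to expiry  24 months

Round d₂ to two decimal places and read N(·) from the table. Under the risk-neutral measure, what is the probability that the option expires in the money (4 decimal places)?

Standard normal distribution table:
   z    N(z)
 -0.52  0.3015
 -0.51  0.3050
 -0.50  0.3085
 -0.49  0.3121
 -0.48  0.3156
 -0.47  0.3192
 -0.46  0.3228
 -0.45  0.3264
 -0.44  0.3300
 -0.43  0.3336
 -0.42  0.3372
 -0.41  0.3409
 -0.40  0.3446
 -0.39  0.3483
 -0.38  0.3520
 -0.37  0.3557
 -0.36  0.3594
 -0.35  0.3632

σ√T = 0.14·√2 = 0.1980
d₁ = [ln(395/420) + (0.086 + ½·0.14²)·2] / (σ√T) = (-0.0614 + 0.1916) / 0.1980 = 0.6578 ≈ 0.66
d₂ = 0.6578 − 0.1980 = 0.4598 ≈ 0.46
Pr(exercise) under Q = N(−d₂) = N(-0.46) = 0.3228

0.3228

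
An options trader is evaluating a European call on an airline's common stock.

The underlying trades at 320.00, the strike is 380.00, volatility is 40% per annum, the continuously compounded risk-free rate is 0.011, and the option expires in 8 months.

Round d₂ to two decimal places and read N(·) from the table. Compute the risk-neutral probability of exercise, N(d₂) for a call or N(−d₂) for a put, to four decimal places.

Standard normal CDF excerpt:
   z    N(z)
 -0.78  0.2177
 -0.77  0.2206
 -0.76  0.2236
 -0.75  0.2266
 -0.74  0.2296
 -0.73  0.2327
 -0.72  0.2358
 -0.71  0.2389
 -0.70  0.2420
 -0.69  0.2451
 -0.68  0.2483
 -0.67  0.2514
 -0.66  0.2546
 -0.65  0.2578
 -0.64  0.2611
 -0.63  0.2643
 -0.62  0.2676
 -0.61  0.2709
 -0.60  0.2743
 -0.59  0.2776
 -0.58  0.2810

σ√T = 0.4·√0.6667 = 0.3266
d₁ = [ln(320/380) + (0.011 + 0.4²/2)·0.6667] / 0.3266 = [-0.1719 + 0.0607] / 0.3266 = -0.3404 ≈ -0.34
d₂ = d₁ − σ√T = -0.3404 − 0.3266 = -0.6670 ≈ -0.67
Risk-neutral Pr[S_T > K] = N(d₂) = N(-0.67) = 0.2514

0.2514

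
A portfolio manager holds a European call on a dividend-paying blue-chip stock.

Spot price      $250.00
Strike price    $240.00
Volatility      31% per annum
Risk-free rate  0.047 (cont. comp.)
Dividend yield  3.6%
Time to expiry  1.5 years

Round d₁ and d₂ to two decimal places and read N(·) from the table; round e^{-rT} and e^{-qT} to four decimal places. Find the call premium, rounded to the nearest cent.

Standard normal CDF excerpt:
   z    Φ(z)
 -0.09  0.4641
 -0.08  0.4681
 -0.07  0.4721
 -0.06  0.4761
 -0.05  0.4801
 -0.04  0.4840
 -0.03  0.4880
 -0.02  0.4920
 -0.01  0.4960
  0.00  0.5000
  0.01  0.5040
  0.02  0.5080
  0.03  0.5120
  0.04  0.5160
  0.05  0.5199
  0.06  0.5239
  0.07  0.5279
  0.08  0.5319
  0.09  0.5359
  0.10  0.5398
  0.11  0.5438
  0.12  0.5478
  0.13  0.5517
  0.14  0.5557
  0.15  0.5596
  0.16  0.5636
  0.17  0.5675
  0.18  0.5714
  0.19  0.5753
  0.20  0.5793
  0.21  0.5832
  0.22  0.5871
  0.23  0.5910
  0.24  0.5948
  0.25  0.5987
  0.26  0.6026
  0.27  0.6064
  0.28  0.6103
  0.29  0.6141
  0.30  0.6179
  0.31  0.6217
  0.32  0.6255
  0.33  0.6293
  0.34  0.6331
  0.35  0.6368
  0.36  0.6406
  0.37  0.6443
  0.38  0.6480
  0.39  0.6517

T = 1.5;  σ√T = 0.3797
d₁ = [ln(250/240) + (0.047 − 0.036 + ½·0.31²)·1.5] / (σ√T) = (0.0408 + 0.0886) / 0.3797 = 0.3408 which rounds to 0.34
d₂ = 0.3408 − 0.3797 = -0.0389 which rounds to -0.04
e^(−qT) = e^(−0.036·1.5) = 0.9474;  e^(−rT) = e^(−0.047·1.5) = 0.9319
N(d₁) = N(0.34) = 0.6331;  N(d₂) = N(-0.04) = 0.4840
C = 250·0.9474·0.6331 − 240·0.9319·0.4840 = 149.9497 − 108.2495 = 41.7002

$41.70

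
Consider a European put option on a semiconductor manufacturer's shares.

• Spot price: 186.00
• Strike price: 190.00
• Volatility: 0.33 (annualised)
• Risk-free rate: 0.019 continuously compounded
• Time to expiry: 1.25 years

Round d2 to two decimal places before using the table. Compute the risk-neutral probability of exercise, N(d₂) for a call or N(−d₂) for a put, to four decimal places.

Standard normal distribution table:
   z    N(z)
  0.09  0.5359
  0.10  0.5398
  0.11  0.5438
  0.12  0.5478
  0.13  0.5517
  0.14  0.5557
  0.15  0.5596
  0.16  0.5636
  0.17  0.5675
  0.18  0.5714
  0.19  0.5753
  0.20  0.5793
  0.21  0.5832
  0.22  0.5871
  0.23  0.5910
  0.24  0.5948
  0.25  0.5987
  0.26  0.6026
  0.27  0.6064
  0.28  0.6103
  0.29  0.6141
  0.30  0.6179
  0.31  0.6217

0.5714

T = 1.25;  σ√T = 0.3690
d₁ = [ln(186/190) + (0.019 + 0.33²/2)·1.25] / 0.3690 = [-0.0213 + 0.0918] / 0.3690 = 0.1912 → 0.19
d₂ = d₁ − σ√T = 0.1912 − 0.3690 = -0.1778 → -0.18
Risk-neutral Pr[S_T < K] = N(−d₂) = N(0.18) = 0.5714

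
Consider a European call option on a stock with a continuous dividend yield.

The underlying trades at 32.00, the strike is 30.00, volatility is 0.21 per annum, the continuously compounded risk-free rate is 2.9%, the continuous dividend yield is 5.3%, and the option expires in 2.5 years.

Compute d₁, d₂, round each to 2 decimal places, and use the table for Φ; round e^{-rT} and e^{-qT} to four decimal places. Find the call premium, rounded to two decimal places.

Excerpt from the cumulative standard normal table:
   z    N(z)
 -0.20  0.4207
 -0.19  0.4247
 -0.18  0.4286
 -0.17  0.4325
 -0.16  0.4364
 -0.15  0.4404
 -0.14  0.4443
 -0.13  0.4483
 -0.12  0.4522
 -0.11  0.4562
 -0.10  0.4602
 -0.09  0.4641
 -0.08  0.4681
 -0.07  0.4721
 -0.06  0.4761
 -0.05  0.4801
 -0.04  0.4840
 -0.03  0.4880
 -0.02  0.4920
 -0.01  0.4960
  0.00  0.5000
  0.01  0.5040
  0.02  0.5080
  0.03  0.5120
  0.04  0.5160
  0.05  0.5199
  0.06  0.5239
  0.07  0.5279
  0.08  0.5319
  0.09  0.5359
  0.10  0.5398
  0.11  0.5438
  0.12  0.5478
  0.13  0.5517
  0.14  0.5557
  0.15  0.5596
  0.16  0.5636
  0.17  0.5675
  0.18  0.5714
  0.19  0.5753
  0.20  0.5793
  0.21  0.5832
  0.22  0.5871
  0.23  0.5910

3.73

T = 2.5;  σ√T = 0.3320
d₁ = [ln(32/30) + (0.029 − 0.053 + 0.21²/2)·2.5] / 0.3320 = [0.0645 − 0.0049] / 0.3320 = 0.1797 ≈ 0.18
d₂ = d₁ − σ√T = 0.1797 − 0.3320 = -0.1524 ≈ -0.15
e^(−qT) = e^(−0.053·2.5) = 0.8759;  e^(−rT) = e^(−0.029·2.5) = 0.9301
N(d₁) = N(0.18) = 0.5714;  N(d₂) = N(-0.15) = 0.4404
C = 32·0.8759·0.5714 − 30·0.9301·0.4404 = 16.0157 − 12.2885 = 3.7272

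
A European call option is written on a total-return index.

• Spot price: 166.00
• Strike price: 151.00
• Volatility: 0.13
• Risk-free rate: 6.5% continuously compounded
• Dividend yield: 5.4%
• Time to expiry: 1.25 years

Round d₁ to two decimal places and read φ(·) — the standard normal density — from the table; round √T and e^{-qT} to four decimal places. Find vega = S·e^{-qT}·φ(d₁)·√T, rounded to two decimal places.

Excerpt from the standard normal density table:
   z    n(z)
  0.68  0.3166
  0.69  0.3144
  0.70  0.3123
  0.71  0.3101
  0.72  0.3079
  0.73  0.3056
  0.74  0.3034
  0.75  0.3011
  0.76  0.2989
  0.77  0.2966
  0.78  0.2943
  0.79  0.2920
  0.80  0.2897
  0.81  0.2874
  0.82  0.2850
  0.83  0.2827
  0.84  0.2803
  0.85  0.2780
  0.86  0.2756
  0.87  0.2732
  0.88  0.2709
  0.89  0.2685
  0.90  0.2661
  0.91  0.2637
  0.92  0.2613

49.44

σ√T = 0.13·√1.25 = 0.1453
d₁ = [ln(166/151) + (0.065 − 0.054 + 0.13²/2)·1.25] / 0.1453 = [0.0947 + 0.0243] / 0.1453 = 0.8189 ⇒ 0.82
√T = √1.25 = 1.1180
φ(d₁) = φ(0.82) = 0.2850
e^(−qT) = e^(−0.054·1.25) = 0.9347
vega = S·e^(−qT)·φ(d₁)·√T = 166·0.9347·0.2850·1.1180 = 49.4387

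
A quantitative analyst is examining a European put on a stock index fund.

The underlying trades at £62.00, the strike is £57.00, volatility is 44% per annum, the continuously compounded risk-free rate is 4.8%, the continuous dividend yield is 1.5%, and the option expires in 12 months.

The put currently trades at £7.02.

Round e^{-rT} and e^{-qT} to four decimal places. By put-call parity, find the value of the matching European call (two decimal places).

£13.77

exp(−qT) = exp(−0.015·1) = 0.9851;  exp(−rT) = exp(−0.048·1) = 0.9531
Put-call parity: C − P = S·e^(−qT) − K·e^(−rT) = 62·0.9851 − 57·0.9531 = 61.0762 − 54.3267 = 6.7495
C = P + (C − P) = 7.02 + (6.7495) = 13.7695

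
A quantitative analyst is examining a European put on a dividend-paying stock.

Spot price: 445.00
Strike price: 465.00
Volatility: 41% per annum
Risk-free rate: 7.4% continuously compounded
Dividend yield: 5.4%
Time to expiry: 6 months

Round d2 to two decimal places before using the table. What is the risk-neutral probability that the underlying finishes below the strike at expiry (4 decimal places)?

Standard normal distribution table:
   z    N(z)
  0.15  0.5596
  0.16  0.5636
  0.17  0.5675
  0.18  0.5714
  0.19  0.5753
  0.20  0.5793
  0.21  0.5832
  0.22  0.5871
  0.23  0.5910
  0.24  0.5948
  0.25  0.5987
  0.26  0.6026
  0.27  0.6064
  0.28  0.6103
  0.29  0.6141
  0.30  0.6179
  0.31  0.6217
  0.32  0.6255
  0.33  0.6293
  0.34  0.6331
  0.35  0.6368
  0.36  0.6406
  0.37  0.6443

σ√T = 0.41·√0.5 = 0.2899
d₁ = [ln(445/465) + (0.074 − 0.054 + 0.41²/2)·0.5] / 0.2899 = [-0.0440 + 0.0520] / 0.2899 = 0.0278 ≈ 0.03
d₂ = d₁ − σ√T = 0.0278 − 0.2899 = -0.2621 ≈ -0.26
Risk-neutral Pr[S_T < K] = N(−d₂) = N(0.26) = 0.6026

0.6026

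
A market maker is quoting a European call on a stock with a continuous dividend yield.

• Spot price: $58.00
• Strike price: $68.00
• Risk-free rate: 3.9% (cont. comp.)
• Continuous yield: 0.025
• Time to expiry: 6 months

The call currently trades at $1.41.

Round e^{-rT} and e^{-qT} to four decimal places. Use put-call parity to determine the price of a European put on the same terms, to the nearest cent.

e^(−qT) = e^(−0.025·0.5) = 0.9876;  e^(−rT) = e^(−0.039·0.5) = 0.9807
Put-call parity: C − P = S·e^(−qT) − K·e^(−rT) = 58·0.9876 − 68·0.9807 = 57.2808 − 66.6876 = -9.4068
P = C − (C − P) = 1.41 − (-9.4068) = 10.8168

$10.82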